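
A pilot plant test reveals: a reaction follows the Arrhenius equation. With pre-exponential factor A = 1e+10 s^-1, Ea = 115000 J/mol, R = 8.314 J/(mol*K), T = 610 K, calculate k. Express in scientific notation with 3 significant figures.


k = A * exp(-Ea/(R*T))
k = 1e+10 * exp(-115000 / (8.314 * 610))
k = 1e+10 * exp(-22.675558)
k = 1.42e+00


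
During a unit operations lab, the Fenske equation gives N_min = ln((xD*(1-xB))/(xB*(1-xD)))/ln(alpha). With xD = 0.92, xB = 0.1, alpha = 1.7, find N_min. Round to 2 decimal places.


N_min = ln((xD*(1-xB))/(xB*(1-xD))) / ln(alpha)
Numerator inside ln: 0.828 / 0.008 = 103.5
ln(103.5) = 4.639572
ln(alpha) = ln(1.7) = 0.530628
N_min = 4.639572 / 0.530628 = 8.74


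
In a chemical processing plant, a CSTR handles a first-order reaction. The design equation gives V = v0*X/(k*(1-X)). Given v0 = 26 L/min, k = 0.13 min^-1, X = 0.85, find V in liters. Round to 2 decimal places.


V = v0 * X / (k * (1 - X))
V = 26 * 0.85 / (0.13 * (1 - 0.85))
V = 22.1 / (0.13 * 0.15)
V = 22.1 / 0.0195
V = 1133.33 L


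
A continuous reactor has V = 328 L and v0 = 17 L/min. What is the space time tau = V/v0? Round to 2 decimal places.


tau = V / v0
tau = 328 / 17
tau = 19.29 min


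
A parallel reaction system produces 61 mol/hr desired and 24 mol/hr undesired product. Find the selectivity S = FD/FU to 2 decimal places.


S = desired product rate / undesired product rate
S = 61 / 24
S = 2.54


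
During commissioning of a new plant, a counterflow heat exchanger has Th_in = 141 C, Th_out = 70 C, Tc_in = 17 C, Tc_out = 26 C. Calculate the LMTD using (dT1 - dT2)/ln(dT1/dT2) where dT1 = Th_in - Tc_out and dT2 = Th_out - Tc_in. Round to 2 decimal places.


dT1 = Th_in - Tc_out = 141 - 26 = 115
dT2 = Th_out - Tc_in = 70 - 17 = 53
LMTD = (dT1 - dT2) / ln(dT1/dT2)
LMTD = (115 - 53) / ln(115/53)
LMTD = 80.04 K


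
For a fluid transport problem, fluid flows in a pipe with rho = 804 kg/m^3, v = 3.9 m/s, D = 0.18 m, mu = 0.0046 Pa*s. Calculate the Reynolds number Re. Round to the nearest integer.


Re = rho * v * D / mu
Re = 804 * 3.9 * 0.18 / 0.0046
Re = 564.408 / 0.0046
Re = 122697


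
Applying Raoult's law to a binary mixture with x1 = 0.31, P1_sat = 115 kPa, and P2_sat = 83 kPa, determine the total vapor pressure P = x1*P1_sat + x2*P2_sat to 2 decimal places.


P = x1*P1_sat + x2*P2_sat
x2 = 1 - x1 = 1 - 0.31 = 0.69
P = 0.31*115 + 0.69*83
P = 35.65 + 57.27
P = 92.92 kPa


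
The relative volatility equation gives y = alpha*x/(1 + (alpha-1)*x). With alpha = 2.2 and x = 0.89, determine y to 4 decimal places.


y = alpha*x / (1 + (alpha-1)*x)
y = 2.2*0.89 / (1 + (2.2-1)*0.89)
y = 1.958 / (1 + 1.068)
y = 1.958 / 2.068
y = 0.9468


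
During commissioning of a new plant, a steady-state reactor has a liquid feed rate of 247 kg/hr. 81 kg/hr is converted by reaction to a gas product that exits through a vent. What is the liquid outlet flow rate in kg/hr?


Steady-state mass balance on the main outlet: F_out = F_in - F_removed
F_out = 247 - 81
F_out = 166 kg/hr


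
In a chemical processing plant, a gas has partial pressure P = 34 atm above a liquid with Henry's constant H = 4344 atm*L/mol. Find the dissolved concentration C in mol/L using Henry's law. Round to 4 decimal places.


C = P / H
C = 34 / 4344
C = 0.0078 mol/L


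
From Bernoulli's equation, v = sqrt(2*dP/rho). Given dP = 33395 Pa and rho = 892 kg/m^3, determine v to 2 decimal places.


v = sqrt(2*dP/rho)
v = sqrt(2*33395/892)
v = sqrt(74.876682)
v = 8.65 m/s


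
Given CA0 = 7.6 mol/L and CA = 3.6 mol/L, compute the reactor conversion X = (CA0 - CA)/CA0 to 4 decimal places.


X = (CA0 - CA) / CA0
X = (7.6 - 3.6) / 7.6
X = 4.0 / 7.6
X = 0.5263


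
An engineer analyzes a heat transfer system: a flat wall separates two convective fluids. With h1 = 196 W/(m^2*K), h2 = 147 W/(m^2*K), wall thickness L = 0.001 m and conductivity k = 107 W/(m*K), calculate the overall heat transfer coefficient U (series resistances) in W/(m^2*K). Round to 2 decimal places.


1/U = 1/h1 + L/k + 1/h2
1/U = 1/196 + 0.001/107 + 1/147
1/U = 0.0051020408 + 9.3458e-06 + 0.0068027211
1/U = 0.0119141077
U = 83.93 W/(m^2*K)


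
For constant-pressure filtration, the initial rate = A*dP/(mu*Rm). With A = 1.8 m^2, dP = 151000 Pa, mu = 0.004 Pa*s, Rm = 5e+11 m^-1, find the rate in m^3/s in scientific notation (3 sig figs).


rate = A * dP / (mu * Rm)
rate = 1.8 * 151000 / (0.004 * 5e+11)
rate = 271800.0 / 2.000e+09
rate = 1.36e-04 m^3/s


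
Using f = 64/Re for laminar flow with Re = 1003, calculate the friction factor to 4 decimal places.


f = 64 / Re
f = 64 / 1003
f = 0.0638


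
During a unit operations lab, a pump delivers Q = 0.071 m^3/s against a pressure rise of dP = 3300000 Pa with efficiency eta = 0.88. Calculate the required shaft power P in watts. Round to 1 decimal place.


P = Q * dP / eta
P = 0.071 * 3300000 / 0.88
P = 234300.0 / 0.88
P = 266250.0 W


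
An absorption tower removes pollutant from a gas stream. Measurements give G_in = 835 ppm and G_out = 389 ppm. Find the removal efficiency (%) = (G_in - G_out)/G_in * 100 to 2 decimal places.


Efficiency = (G_in - G_out) / G_in * 100%
Efficiency = (835 - 389) / 835 * 100
Efficiency = 446 / 835 * 100
Efficiency = 53.41%


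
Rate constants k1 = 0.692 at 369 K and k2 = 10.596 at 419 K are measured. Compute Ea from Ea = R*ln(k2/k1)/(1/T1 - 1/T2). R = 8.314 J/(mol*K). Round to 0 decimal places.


Ea = R * ln(k2/k1) / (1/T1 - 1/T2)
ln(k2/k1) = ln(10.596/0.692) = 2.7286459
1/T1 - 1/T2 = 1/369 - 1/419 = 0.000323392255
Ea = 8.314 * 2.7286459 / 0.000323392255
Ea = 70150 J/mol


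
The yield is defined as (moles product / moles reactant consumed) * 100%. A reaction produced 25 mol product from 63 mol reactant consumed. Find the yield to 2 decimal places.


Yield = (moles product / moles consumed) * 100%
Yield = (25 / 63) * 100
Yield = 0.3968 * 100
Yield = 39.68%


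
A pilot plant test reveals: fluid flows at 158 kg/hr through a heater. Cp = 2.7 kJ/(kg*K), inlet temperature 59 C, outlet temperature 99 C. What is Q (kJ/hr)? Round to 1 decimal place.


Q = m_dot * Cp * (T2 - T1)
Q = 158 * 2.7 * (99 - 59)
Q = 158 * 2.7 * 40
Q = 17064.0 kJ/hr


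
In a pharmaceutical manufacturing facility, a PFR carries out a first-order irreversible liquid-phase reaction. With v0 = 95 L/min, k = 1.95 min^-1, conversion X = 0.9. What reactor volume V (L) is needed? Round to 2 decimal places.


V = (v0/k) * ln(1/(1-X))
V = (95/1.95) * ln(1/(1-0.9))
V = 48.717949 * ln(10.0)
V = 48.717949 * 2.302585
V = 112.18 L


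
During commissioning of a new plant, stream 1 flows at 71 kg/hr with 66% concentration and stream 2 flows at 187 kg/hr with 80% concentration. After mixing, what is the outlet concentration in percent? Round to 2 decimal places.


Mass balance on solute: F1*x1 + F2*x2 = F3*x3
F3 = F1 + F2 = 71 + 187 = 258 kg/hr
x3 = (F1*x1 + F2*x2)/F3
x3 = (71*0.66 + 187*0.8) / 258
x3 = 76.15%


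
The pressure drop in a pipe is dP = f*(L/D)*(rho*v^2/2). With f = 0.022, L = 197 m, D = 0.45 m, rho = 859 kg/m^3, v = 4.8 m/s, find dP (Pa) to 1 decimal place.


dP = f * (L/D) * (rho*v^2/2)
dP = 0.022 * (197/0.45) * (859*4.8^2/2)
L/D = 437.77777778
rho*v^2/2 = 859*23.04/2 = 9895.68
dP = 0.022 * 437.77777778 * 9895.68
dP = 95306.4 Pa


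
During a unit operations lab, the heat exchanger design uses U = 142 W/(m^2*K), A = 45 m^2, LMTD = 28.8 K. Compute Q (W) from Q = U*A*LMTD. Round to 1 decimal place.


Q = U * A * LMTD
Q = 142 * 45 * 28.8
Q = 184032.0 W


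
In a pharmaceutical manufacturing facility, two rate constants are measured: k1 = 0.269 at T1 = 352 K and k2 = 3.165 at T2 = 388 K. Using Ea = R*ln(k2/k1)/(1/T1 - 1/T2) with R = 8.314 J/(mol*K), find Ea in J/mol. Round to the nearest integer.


Ea = R * ln(k2/k1) / (1/T1 - 1/T2)
ln(k2/k1) = ln(3.165/0.269) = 2.465197
1/T1 - 1/T2 = 1/352 - 1/388 = 0.000263589503
Ea = 8.314 * 2.465197 / 0.000263589503
Ea = 77756 J/mol


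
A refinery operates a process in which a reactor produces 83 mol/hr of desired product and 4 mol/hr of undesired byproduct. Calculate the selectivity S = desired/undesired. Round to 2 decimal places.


S = desired product rate / undesired product rate
S = 83 / 4
S = 20.75


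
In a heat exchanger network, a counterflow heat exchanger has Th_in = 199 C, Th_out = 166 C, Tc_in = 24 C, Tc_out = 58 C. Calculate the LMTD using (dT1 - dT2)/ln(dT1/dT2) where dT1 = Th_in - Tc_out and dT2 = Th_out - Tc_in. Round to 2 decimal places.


dT1 = Th_in - Tc_out = 199 - 58 = 141
dT2 = Th_out - Tc_in = 166 - 24 = 142
LMTD = (dT1 - dT2) / ln(dT1/dT2)
LMTD = (141 - 142) / ln(141/142)
LMTD = 141.50 K


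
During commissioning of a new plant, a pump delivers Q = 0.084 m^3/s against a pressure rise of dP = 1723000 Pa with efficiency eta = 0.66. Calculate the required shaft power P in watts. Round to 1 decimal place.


P = Q * dP / eta
P = 0.084 * 1723000 / 0.66
P = 144732.0 / 0.66
P = 219290.9 W


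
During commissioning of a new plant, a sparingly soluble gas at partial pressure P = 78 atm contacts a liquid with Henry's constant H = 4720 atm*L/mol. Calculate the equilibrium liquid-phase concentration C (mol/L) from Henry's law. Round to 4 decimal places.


C = P / H
C = 78 / 4720
C = 0.0165 mol/L


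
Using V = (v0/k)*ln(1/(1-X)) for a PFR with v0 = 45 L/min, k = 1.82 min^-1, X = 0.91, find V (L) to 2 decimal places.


V = (v0/k) * ln(1/(1-X))
V = (45/1.82) * ln(1/(1-0.91))
V = 24.725275 * ln(11.111111)
V = 24.725275 * 2.407946
V = 59.54 L


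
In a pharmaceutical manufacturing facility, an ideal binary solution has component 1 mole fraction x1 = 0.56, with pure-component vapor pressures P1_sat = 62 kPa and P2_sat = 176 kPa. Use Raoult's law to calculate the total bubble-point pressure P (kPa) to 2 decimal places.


P = x1*P1_sat + x2*P2_sat
x2 = 1 - x1 = 1 - 0.56 = 0.44
P = 0.56*62 + 0.44*176
P = 34.72 + 77.44
P = 112.16 kPa


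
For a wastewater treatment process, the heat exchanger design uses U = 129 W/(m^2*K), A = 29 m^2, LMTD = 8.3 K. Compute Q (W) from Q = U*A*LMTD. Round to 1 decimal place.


Q = U * A * LMTD
Q = 129 * 29 * 8.3
Q = 31050.3 W


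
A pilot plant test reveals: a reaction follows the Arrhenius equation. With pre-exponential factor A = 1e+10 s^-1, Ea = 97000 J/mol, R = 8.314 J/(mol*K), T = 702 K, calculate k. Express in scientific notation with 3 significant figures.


k = A * exp(-Ea/(R*T))
k = 1e+10 * exp(-97000 / (8.314 * 702))
k = 1e+10 * exp(-16.619754)
k = 6.06e+02


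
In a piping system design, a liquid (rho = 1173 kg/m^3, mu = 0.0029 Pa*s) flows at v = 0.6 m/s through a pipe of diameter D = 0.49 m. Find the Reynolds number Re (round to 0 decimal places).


Re = rho * v * D / mu
Re = 1173 * 0.6 * 0.49 / 0.0029
Re = 344.862 / 0.0029
Re = 118918


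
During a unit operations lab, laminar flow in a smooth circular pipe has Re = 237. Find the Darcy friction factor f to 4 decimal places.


f = 64 / Re
f = 64 / 237
f = 0.2700


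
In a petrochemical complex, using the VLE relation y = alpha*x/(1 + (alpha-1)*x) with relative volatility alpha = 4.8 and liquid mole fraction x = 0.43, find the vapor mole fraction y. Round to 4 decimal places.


y = alpha*x / (1 + (alpha-1)*x)
y = 4.8*0.43 / (1 + (4.8-1)*0.43)
y = 2.064 / (1 + 1.634)
y = 2.064 / 2.634
y = 0.7836


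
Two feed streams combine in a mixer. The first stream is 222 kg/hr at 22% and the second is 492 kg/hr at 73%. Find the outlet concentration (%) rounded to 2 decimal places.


Mass balance on solute: F1*x1 + F2*x2 = F3*x3
F3 = F1 + F2 = 222 + 492 = 714 kg/hr
x3 = (F1*x1 + F2*x2)/F3
x3 = (222*0.22 + 492*0.73) / 714
x3 = 57.14%


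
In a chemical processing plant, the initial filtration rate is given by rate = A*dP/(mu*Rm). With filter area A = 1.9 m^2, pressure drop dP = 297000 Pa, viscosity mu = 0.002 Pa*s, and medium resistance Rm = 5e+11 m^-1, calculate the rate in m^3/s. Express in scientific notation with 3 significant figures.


rate = A * dP / (mu * Rm)
rate = 1.9 * 297000 / (0.002 * 5e+11)
rate = 564300.0 / 1.000e+09
rate = 5.64e-04 m^3/s


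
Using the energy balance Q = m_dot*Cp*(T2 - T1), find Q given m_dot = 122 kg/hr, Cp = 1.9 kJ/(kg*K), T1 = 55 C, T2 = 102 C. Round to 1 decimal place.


Q = m_dot * Cp * (T2 - T1)
Q = 122 * 1.9 * (102 - 55)
Q = 122 * 1.9 * 47
Q = 10894.6 kJ/hr


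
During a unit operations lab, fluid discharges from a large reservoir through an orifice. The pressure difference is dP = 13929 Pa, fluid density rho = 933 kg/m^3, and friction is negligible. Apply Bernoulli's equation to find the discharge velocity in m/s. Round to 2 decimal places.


v = sqrt(2*dP/rho)
v = sqrt(2*13929/933)
v = sqrt(29.858521)
v = 5.46 m/s


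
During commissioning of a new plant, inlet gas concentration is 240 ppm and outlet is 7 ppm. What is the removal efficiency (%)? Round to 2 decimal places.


Efficiency = (G_in - G_out) / G_in * 100%
Efficiency = (240 - 7) / 240 * 100
Efficiency = 233 / 240 * 100
Efficiency = 97.08%


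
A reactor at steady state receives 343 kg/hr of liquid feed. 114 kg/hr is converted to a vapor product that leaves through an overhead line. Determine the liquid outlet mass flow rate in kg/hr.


Steady-state mass balance on the main outlet: F_out = F_in - F_removed
F_out = 343 - 114
F_out = 229 kg/hr


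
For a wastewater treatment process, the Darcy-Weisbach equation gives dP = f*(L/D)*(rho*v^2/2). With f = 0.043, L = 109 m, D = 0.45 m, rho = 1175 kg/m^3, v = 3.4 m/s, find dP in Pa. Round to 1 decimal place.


dP = f * (L/D) * (rho*v^2/2)
dP = 0.043 * (109/0.45) * (1175*3.4^2/2)
L/D = 242.22222222
rho*v^2/2 = 1175*11.56/2 = 6791.5
dP = 0.043 * 242.22222222 * 6791.5
dP = 70737.2 Pa


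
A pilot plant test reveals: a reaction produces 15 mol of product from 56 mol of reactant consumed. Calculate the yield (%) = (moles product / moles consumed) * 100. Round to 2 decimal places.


Yield = (moles product / moles consumed) * 100%
Yield = (15 / 56) * 100
Yield = 0.2679 * 100
Yield = 26.79%


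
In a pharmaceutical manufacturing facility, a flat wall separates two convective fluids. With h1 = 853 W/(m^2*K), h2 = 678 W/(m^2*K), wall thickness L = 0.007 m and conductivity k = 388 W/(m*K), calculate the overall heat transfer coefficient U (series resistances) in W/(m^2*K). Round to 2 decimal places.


1/U = 1/h1 + L/k + 1/h2
1/U = 1/853 + 0.007/388 + 1/678
1/U = 0.0011723329 + 1.80412e-05 + 0.0014749263
1/U = 0.0026653004
U = 375.19 W/(m^2*K)


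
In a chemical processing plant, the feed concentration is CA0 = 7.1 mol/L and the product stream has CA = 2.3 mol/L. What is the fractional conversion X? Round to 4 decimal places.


X = (CA0 - CA) / CA0
X = (7.1 - 2.3) / 7.1
X = 4.8 / 7.1
X = 0.6761


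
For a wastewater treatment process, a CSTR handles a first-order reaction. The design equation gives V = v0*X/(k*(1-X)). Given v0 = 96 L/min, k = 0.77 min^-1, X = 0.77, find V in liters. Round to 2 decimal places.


V = v0 * X / (k * (1 - X))
V = 96 * 0.77 / (0.77 * (1 - 0.77))
V = 73.92 / (0.77 * 0.23)
V = 73.92 / 0.1771
V = 417.39 L


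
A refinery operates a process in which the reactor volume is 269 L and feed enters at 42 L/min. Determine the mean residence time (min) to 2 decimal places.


tau = V / v0
tau = 269 / 42
tau = 6.40 min


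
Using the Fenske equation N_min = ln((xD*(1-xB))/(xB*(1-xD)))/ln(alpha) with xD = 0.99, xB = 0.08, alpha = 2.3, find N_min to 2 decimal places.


N_min = ln((xD*(1-xB))/(xB*(1-xD))) / ln(alpha)
Numerator inside ln: 0.9108 / 0.0008 = 1138.5
ln(1138.5) = 7.037467
ln(alpha) = ln(2.3) = 0.832909
N_min = 7.037467 / 0.832909 = 8.45


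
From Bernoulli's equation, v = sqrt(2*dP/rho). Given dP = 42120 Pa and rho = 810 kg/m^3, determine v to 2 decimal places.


v = sqrt(2*dP/rho)
v = sqrt(2*42120/810)
v = sqrt(104.0)
v = 10.20 m/s


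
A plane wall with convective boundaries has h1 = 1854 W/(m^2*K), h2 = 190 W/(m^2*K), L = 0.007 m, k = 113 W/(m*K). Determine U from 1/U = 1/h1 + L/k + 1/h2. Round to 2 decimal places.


1/U = 1/h1 + L/k + 1/h2
1/U = 1/1854 + 0.007/113 + 1/190
1/U = 0.0005393743 + 6.19469e-05 + 0.0052631579
1/U = 0.0058644791
U = 170.52 W/(m^2*K)


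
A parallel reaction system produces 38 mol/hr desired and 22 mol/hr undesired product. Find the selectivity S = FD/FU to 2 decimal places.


S = desired product rate / undesired product rate
S = 38 / 22
S = 1.73


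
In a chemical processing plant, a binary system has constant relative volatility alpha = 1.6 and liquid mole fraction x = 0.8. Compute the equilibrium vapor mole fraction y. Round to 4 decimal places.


y = alpha*x / (1 + (alpha-1)*x)
y = 1.6*0.8 / (1 + (1.6-1)*0.8)
y = 1.28 / (1 + 0.48)
y = 1.28 / 1.48
y = 0.8649


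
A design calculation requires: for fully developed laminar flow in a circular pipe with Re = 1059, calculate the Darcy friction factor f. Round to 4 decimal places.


f = 64 / Re
f = 64 / 1059
f = 0.0604


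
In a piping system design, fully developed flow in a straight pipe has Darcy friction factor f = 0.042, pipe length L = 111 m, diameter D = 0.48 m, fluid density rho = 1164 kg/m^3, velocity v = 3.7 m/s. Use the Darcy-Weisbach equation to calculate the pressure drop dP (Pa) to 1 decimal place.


dP = f * (L/D) * (rho*v^2/2)
dP = 0.042 * (111/0.48) * (1164*3.7^2/2)
L/D = 231.25
rho*v^2/2 = 1164*13.69/2 = 7967.58
dP = 0.042 * 231.25 * 7967.58
dP = 77385.1 Pa


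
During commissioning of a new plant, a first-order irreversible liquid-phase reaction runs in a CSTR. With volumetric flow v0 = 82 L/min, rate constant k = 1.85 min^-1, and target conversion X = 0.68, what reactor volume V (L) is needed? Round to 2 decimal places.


V = v0 * X / (k * (1 - X))
V = 82 * 0.68 / (1.85 * (1 - 0.68))
V = 55.76 / (1.85 * 0.32)
V = 55.76 / 0.592
V = 94.19 L


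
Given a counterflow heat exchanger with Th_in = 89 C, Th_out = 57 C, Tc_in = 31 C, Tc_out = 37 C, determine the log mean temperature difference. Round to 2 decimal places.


dT1 = Th_in - Tc_out = 89 - 37 = 52
dT2 = Th_out - Tc_in = 57 - 31 = 26
LMTD = (dT1 - dT2) / ln(dT1/dT2)
LMTD = (52 - 26) / ln(52/26)
LMTD = 37.51 K


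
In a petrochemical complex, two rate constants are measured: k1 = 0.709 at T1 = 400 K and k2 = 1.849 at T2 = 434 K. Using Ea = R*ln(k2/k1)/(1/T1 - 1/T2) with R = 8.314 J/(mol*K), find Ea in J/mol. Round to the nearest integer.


Ea = R * ln(k2/k1) / (1/T1 - 1/T2)
ln(k2/k1) = ln(1.849/0.709) = 0.9585447
1/T1 - 1/T2 = 1/400 - 1/434 = 0.000195852535
Ea = 8.314 * 0.9585447 / 0.000195852535
Ea = 40691 J/mol


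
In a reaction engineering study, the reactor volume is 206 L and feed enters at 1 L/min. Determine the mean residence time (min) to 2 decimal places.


tau = V / v0
tau = 206 / 1
tau = 206.00 min


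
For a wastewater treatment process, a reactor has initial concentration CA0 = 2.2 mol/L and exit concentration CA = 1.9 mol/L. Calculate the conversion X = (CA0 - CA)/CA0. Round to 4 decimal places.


X = (CA0 - CA) / CA0
X = (2.2 - 1.9) / 2.2
X = 0.3 / 2.2
X = 0.1364


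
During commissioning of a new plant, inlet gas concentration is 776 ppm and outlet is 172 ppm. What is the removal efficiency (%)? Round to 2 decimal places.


Efficiency = (G_in - G_out) / G_in * 100%
Efficiency = (776 - 172) / 776 * 100
Efficiency = 604 / 776 * 100
Efficiency = 77.84%


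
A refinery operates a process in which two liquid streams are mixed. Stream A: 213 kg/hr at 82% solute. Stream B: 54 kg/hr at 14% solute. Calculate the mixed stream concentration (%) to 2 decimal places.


Mass balance on solute: F1*x1 + F2*x2 = F3*x3
F3 = F1 + F2 = 213 + 54 = 267 kg/hr
x3 = (F1*x1 + F2*x2)/F3
x3 = (213*0.82 + 54*0.14) / 267
x3 = 68.25%


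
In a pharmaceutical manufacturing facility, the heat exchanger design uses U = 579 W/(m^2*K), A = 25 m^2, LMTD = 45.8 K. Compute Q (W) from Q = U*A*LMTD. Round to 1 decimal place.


Q = U * A * LMTD
Q = 579 * 25 * 45.8
Q = 662955.0 W


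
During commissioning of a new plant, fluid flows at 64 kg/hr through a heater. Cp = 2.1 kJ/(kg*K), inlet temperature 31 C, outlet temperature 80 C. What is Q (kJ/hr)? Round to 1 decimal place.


Q = m_dot * Cp * (T2 - T1)
Q = 64 * 2.1 * (80 - 31)
Q = 64 * 2.1 * 49
Q = 6585.6 kJ/hr


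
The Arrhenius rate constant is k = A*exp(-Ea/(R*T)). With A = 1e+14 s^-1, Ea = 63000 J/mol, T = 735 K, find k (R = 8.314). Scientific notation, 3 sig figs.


k = A * exp(-Ea/(R*T))
k = 1e+14 * exp(-63000 / (8.314 * 735))
k = 1e+14 * exp(-10.309633)
k = 3.33e+09


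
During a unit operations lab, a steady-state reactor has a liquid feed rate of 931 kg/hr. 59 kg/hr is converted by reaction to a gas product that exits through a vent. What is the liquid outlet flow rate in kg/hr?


Steady-state mass balance on the main outlet: F_out = F_in - F_removed
F_out = 931 - 59
F_out = 872 kg/hr


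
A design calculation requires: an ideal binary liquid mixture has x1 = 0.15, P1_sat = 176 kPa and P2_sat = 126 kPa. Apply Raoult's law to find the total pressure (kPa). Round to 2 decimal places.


P = x1*P1_sat + x2*P2_sat
x2 = 1 - x1 = 1 - 0.15 = 0.85
P = 0.15*176 + 0.85*126
P = 26.4 + 107.1
P = 133.50 kPa


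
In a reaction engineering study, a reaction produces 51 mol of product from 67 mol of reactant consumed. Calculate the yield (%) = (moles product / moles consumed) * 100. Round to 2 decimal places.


Yield = (moles product / moles consumed) * 100%
Yield = (51 / 67) * 100
Yield = 0.7612 * 100
Yield = 76.12%


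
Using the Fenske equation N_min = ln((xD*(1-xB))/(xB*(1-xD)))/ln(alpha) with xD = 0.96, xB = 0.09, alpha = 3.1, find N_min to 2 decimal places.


N_min = ln((xD*(1-xB))/(xB*(1-xD))) / ln(alpha)
Numerator inside ln: 0.8736 / 0.0036 = 242.666667
ln(242.666667) = 5.491689
ln(alpha) = ln(3.1) = 1.131402
N_min = 5.491689 / 1.131402 = 4.85


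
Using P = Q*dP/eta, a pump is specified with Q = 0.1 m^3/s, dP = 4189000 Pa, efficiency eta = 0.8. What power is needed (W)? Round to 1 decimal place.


P = Q * dP / eta
P = 0.1 * 4189000 / 0.8
P = 418900.0 / 0.8
P = 523625.0 W


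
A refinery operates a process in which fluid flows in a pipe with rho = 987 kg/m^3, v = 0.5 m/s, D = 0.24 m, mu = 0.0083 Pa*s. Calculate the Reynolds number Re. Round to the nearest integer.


Re = rho * v * D / mu
Re = 987 * 0.5 * 0.24 / 0.0083
Re = 118.44 / 0.0083
Re = 14270


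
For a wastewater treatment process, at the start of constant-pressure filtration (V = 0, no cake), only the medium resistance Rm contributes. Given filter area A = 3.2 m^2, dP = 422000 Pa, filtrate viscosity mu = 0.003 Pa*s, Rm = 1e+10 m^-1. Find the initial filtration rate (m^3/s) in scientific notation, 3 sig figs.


rate = A * dP / (mu * Rm)
rate = 3.2 * 422000 / (0.003 * 1e+10)
rate = 1350400.0 / 3.000e+07
rate = 4.50e-02 m^3/s


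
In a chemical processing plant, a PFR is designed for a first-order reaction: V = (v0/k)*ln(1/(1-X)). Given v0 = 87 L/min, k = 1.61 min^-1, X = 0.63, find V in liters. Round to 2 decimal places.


V = (v0/k) * ln(1/(1-X))
V = (87/1.61) * ln(1/(1-0.63))
V = 54.037267 * ln(2.702703)
V = 54.037267 * 0.994252
V = 53.73 L


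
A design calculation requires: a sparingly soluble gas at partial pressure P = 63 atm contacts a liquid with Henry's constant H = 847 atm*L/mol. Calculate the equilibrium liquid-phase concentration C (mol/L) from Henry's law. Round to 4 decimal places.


C = P / H
C = 63 / 847
C = 0.0744 mol/L


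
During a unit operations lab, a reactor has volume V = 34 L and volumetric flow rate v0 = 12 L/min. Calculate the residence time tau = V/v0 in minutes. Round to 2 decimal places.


tau = V / v0
tau = 34 / 12
tau = 2.83 min


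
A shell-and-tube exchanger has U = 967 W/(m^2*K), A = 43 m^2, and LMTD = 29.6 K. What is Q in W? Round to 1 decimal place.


Q = U * A * LMTD
Q = 967 * 43 * 29.6
Q = 1230797.6 W


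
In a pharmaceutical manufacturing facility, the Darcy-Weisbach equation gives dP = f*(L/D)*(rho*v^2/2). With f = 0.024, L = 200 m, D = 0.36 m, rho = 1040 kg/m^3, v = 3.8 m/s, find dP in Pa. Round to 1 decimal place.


dP = f * (L/D) * (rho*v^2/2)
dP = 0.024 * (200/0.36) * (1040*3.8^2/2)
L/D = 555.55555556
rho*v^2/2 = 1040*14.44/2 = 7508.8
dP = 0.024 * 555.55555556 * 7508.8
dP = 100117.3 Pa


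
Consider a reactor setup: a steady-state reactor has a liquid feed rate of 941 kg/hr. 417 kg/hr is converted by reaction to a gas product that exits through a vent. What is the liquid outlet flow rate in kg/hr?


Steady-state mass balance on the main outlet: F_out = F_in - F_removed
F_out = 941 - 417
F_out = 524 kg/hr


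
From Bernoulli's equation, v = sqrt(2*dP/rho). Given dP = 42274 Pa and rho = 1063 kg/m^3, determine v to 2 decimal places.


v = sqrt(2*dP/rho)
v = sqrt(2*42274/1063)
v = sqrt(79.537159)
v = 8.92 m/s


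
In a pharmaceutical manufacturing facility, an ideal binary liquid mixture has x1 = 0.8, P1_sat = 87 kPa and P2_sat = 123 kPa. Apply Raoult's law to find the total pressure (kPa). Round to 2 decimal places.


P = x1*P1_sat + x2*P2_sat
x2 = 1 - x1 = 1 - 0.8 = 0.2
P = 0.8*87 + 0.2*123
P = 69.6 + 24.6
P = 94.20 kPa


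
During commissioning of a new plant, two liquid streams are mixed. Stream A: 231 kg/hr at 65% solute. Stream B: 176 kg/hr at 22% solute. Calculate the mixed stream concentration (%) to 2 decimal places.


Mass balance on solute: F1*x1 + F2*x2 = F3*x3
F3 = F1 + F2 = 231 + 176 = 407 kg/hr
x3 = (F1*x1 + F2*x2)/F3
x3 = (231*0.65 + 176*0.22) / 407
x3 = 46.41%


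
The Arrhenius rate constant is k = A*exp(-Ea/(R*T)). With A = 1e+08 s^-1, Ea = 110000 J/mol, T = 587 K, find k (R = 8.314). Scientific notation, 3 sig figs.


k = A * exp(-Ea/(R*T))
k = 1e+08 * exp(-110000 / (8.314 * 587))
k = 1e+08 * exp(-22.539515)
k = 1.63e-02


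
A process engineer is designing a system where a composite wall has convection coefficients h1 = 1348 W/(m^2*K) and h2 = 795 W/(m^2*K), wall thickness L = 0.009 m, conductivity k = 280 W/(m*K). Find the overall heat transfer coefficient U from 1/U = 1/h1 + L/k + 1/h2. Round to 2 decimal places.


1/U = 1/h1 + L/k + 1/h2
1/U = 1/1348 + 0.009/280 + 1/795
1/U = 0.0007418398 + 3.21429e-05 + 0.0012578616
1/U = 0.0020318443
U = 492.16 W/(m^2*K)


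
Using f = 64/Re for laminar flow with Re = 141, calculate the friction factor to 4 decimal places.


f = 64 / Re
f = 64 / 141
f = 0.4539


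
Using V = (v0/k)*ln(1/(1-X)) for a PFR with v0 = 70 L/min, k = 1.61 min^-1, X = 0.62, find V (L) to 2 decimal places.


V = (v0/k) * ln(1/(1-X))
V = (70/1.61) * ln(1/(1-0.62))
V = 43.478261 * ln(2.631579)
V = 43.478261 * 0.967584
V = 42.07 L


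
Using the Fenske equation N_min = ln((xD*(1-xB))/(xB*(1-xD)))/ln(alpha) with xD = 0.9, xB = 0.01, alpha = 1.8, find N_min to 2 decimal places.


N_min = ln((xD*(1-xB))/(xB*(1-xD))) / ln(alpha)
Numerator inside ln: 0.891 / 0.001 = 891.0
ln(891.0) = 6.792344
ln(alpha) = ln(1.8) = 0.587787
N_min = 6.792344 / 0.587787 = 11.56


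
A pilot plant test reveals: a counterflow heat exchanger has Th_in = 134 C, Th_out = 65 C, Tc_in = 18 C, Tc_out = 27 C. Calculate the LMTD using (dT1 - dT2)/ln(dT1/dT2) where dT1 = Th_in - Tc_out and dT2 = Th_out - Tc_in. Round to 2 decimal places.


dT1 = Th_in - Tc_out = 134 - 27 = 107
dT2 = Th_out - Tc_in = 65 - 18 = 47
LMTD = (dT1 - dT2) / ln(dT1/dT2)
LMTD = (107 - 47) / ln(107/47)
LMTD = 72.93 K


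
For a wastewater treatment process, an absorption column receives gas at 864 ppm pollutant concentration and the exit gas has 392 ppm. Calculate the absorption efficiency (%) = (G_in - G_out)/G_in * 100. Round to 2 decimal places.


Efficiency = (G_in - G_out) / G_in * 100%
Efficiency = (864 - 392) / 864 * 100
Efficiency = 472 / 864 * 100
Efficiency = 54.63%


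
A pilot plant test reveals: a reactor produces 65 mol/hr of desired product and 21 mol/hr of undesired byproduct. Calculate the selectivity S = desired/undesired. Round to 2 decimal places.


S = desired product rate / undesired product rate
S = 65 / 21
S = 3.10


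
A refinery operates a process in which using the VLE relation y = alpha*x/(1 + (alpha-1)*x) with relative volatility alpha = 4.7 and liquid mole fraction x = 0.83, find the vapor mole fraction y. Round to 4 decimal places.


y = alpha*x / (1 + (alpha-1)*x)
y = 4.7*0.83 / (1 + (4.7-1)*0.83)
y = 3.901 / (1 + 3.071)
y = 3.901 / 4.071
y = 0.9582


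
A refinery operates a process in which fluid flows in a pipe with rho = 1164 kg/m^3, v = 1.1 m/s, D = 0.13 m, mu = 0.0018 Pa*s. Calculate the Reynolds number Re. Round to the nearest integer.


Re = rho * v * D / mu
Re = 1164 * 1.1 * 0.13 / 0.0018
Re = 166.452 / 0.0018
Re = 92473


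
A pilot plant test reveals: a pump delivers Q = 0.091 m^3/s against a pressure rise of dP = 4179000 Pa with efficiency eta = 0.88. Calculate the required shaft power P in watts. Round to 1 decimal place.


P = Q * dP / eta
P = 0.091 * 4179000 / 0.88
P = 380289.0 / 0.88
P = 432146.6 W


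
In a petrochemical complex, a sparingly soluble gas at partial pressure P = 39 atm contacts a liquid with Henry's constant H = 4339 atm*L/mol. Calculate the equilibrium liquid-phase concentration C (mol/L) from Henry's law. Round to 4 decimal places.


C = P / H
C = 39 / 4339
C = 0.0090 mol/L


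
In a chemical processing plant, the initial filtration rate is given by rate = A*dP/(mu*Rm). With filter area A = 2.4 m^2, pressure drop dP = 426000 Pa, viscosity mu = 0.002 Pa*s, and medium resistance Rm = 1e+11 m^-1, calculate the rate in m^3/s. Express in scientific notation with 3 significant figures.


rate = A * dP / (mu * Rm)
rate = 2.4 * 426000 / (0.002 * 1e+11)
rate = 1022400.0 / 2.000e+08
rate = 5.11e-03 m^3/s


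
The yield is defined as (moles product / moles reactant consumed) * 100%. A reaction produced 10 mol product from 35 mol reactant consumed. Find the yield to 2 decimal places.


Yield = (moles product / moles consumed) * 100%
Yield = (10 / 35) * 100
Yield = 0.2857 * 100
Yield = 28.57%


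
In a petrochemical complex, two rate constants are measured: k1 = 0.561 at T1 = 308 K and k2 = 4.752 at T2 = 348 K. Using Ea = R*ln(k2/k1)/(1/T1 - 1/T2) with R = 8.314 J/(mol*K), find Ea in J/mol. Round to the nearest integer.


Ea = R * ln(k2/k1) / (1/T1 - 1/T2)
ln(k2/k1) = ln(4.752/0.561) = 2.1366
1/T1 - 1/T2 = 1/308 - 1/348 = 0.000373190028
Ea = 8.314 * 2.1366 / 0.000373190028
Ea = 47600 J/mol


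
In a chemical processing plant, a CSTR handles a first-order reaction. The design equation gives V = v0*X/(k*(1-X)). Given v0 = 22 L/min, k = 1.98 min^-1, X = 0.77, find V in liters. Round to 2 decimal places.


V = v0 * X / (k * (1 - X))
V = 22 * 0.77 / (1.98 * (1 - 0.77))
V = 16.94 / (1.98 * 0.23)
V = 16.94 / 0.4554
V = 37.20 L


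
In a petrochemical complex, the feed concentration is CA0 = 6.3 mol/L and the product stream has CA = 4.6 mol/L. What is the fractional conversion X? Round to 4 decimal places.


X = (CA0 - CA) / CA0
X = (6.3 - 4.6) / 6.3
X = 1.7 / 6.3
X = 0.2698


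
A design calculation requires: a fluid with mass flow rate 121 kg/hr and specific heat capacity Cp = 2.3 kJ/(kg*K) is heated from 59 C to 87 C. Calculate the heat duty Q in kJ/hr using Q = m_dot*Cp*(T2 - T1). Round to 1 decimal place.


Q = m_dot * Cp * (T2 - T1)
Q = 121 * 2.3 * (87 - 59)
Q = 121 * 2.3 * 28
Q = 7792.4 kJ/hr


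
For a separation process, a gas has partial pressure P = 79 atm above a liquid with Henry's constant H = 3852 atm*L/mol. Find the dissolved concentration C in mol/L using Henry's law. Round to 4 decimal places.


C = P / H
C = 79 / 3852
C = 0.0205 mol/L


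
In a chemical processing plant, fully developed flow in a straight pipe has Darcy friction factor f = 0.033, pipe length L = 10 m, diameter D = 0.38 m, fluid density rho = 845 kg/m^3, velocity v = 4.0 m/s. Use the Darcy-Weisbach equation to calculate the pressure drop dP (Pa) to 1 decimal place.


dP = f * (L/D) * (rho*v^2/2)
dP = 0.033 * (10/0.38) * (845*4.0^2/2)
L/D = 26.31578947
rho*v^2/2 = 845*16.0/2 = 6760.0
dP = 0.033 * 26.31578947 * 6760.0
dP = 5870.5 Pa


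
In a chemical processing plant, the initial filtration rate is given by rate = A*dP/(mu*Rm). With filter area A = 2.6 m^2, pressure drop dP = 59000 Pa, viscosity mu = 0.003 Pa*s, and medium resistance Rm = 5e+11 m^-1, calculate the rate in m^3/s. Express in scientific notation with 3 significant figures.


rate = A * dP / (mu * Rm)
rate = 2.6 * 59000 / (0.003 * 5e+11)
rate = 153400.0 / 1.500e+09
rate = 1.02e-04 m^3/s


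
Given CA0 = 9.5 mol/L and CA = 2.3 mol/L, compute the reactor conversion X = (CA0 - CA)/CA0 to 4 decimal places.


X = (CA0 - CA) / CA0
X = (9.5 - 2.3) / 9.5
X = 7.2 / 9.5
X = 0.7579


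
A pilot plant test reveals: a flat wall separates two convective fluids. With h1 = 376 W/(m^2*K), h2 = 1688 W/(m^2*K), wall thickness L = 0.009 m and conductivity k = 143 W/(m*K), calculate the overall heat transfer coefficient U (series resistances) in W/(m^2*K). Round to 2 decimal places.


1/U = 1/h1 + L/k + 1/h2
1/U = 1/376 + 0.009/143 + 1/1688
1/U = 0.0026595745 + 6.29371e-05 + 0.0005924171
1/U = 0.0033149287
U = 301.67 W/(m^2*K)


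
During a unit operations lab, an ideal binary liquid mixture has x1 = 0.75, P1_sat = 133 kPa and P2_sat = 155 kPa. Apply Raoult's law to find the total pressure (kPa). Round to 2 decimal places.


P = x1*P1_sat + x2*P2_sat
x2 = 1 - x1 = 1 - 0.75 = 0.25
P = 0.75*133 + 0.25*155
P = 99.75 + 38.75
P = 138.50 kPa


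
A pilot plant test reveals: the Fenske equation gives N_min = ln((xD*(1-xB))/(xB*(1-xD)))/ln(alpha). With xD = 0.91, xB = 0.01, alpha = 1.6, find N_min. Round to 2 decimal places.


N_min = ln((xD*(1-xB))/(xB*(1-xD))) / ln(alpha)
Numerator inside ln: 0.9009 / 0.0009 = 1001.0
ln(1001.0) = 6.908755
ln(alpha) = ln(1.6) = 0.470004
N_min = 6.908755 / 0.470004 = 14.70


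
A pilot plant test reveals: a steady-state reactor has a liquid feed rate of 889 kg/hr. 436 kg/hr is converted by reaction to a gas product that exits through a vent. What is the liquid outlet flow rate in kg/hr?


Steady-state mass balance on the main outlet: F_out = F_in - F_removed
F_out = 889 - 436
F_out = 453 kg/hr


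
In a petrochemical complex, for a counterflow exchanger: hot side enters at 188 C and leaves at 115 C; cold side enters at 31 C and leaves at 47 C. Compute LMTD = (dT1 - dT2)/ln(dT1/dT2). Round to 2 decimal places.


dT1 = Th_in - Tc_out = 188 - 47 = 141
dT2 = Th_out - Tc_in = 115 - 31 = 84
LMTD = (dT1 - dT2) / ln(dT1/dT2)
LMTD = (141 - 84) / ln(141/84)
LMTD = 110.05 K


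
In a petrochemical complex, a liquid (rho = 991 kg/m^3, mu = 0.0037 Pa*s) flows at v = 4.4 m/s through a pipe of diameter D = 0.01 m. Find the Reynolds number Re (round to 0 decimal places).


Re = rho * v * D / mu
Re = 991 * 4.4 * 0.01 / 0.0037
Re = 43.604 / 0.0037
Re = 11785


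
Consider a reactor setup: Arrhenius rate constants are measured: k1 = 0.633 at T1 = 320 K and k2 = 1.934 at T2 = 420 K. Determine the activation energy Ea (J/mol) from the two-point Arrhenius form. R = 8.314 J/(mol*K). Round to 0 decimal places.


Ea = R * ln(k2/k1) / (1/T1 - 1/T2)
ln(k2/k1) = ln(1.934/0.633) = 1.1168753
1/T1 - 1/T2 = 1/320 - 1/420 = 0.000744047619
Ea = 8.314 * 1.1168753 / 0.000744047619
Ea = 12480 J/mol


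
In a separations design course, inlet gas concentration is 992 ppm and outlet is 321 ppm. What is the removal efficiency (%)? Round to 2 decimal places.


Efficiency = (G_in - G_out) / G_in * 100%
Efficiency = (992 - 321) / 992 * 100
Efficiency = 671 / 992 * 100
Efficiency = 67.64%


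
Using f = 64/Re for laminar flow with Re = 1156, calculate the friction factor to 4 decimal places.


f = 64 / Re
f = 64 / 1156
f = 0.0554


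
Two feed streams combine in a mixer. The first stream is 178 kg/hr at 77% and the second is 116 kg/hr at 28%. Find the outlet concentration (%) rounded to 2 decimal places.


Mass balance on solute: F1*x1 + F2*x2 = F3*x3
F3 = F1 + F2 = 178 + 116 = 294 kg/hr
x3 = (F1*x1 + F2*x2)/F3
x3 = (178*0.77 + 116*0.28) / 294
x3 = 57.67%


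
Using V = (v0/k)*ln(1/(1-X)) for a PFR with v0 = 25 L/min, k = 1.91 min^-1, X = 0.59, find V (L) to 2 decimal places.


V = (v0/k) * ln(1/(1-X))
V = (25/1.91) * ln(1/(1-0.59))
V = 13.089005 * ln(2.439024)
V = 13.089005 * 0.891598
V = 11.67 L


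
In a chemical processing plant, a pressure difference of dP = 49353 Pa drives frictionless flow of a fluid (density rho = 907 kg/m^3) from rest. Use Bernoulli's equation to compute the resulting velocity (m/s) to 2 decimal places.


v = sqrt(2*dP/rho)
v = sqrt(2*49353/907)
v = sqrt(108.826902)
v = 10.43 m/s


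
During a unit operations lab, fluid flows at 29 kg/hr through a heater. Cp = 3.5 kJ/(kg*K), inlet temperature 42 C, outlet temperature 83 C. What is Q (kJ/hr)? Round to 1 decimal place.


Q = m_dot * Cp * (T2 - T1)
Q = 29 * 3.5 * (83 - 42)
Q = 29 * 3.5 * 41
Q = 4161.5 kJ/hr


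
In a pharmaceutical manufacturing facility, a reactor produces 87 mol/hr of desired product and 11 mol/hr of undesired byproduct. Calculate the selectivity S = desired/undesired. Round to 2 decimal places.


S = desired product rate / undesired product rate
S = 87 / 11
S = 7.91


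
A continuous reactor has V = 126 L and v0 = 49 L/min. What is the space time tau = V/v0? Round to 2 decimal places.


tau = V / v0
tau = 126 / 49
tau = 2.57 min


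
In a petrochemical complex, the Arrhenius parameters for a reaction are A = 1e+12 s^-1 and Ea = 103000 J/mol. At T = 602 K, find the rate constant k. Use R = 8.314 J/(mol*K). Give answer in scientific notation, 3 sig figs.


k = A * exp(-Ea/(R*T))
k = 1e+12 * exp(-103000 / (8.314 * 602))
k = 1e+12 * exp(-20.579305)
k = 1.15e+03


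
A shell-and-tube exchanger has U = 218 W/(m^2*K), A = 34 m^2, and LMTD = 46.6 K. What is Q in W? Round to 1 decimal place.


Q = U * A * LMTD
Q = 218 * 34 * 46.6
Q = 345399.2 W


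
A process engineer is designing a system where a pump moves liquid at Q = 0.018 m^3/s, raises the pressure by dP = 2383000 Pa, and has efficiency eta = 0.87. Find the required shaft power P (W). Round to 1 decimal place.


P = Q * dP / eta
P = 0.018 * 2383000 / 0.87
P = 42894.0 / 0.87
P = 49303.4 W


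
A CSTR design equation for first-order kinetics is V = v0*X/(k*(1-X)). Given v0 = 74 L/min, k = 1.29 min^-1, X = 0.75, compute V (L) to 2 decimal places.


V = v0 * X / (k * (1 - X))
V = 74 * 0.75 / (1.29 * (1 - 0.75))
V = 55.5 / (1.29 * 0.25)
V = 55.5 / 0.3225
V = 172.09 L


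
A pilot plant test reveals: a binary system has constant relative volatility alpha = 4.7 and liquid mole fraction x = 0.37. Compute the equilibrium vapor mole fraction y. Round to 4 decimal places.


y = alpha*x / (1 + (alpha-1)*x)
y = 4.7*0.37 / (1 + (4.7-1)*0.37)
y = 1.739 / (1 + 1.369)
y = 1.739 / 2.369
y = 0.7341


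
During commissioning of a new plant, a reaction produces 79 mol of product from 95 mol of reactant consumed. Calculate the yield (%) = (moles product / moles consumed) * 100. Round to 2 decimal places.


Yield = (moles product / moles consumed) * 100%
Yield = (79 / 95) * 100
Yield = 0.8316 * 100
Yield = 83.16%


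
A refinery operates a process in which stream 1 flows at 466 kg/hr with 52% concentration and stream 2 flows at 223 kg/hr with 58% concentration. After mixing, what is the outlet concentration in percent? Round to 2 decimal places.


Mass balance on solute: F1*x1 + F2*x2 = F3*x3
F3 = F1 + F2 = 466 + 223 = 689 kg/hr
x3 = (F1*x1 + F2*x2)/F3
x3 = (466*0.52 + 223*0.58) / 689
x3 = 53.94%


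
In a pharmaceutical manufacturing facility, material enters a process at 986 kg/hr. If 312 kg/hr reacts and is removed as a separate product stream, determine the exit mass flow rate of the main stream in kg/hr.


Steady-state mass balance on the main outlet: F_out = F_in - F_removed
F_out = 986 - 312
F_out = 674 kg/hr
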